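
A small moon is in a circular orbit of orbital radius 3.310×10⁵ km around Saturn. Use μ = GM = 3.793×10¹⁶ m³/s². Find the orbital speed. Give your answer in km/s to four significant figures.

v ≈ 10.70 km/s

r = 3.310×10⁵ km = 3.310×10⁸ m.
For a circular orbit v = √(μ/r) = √(3.793×10¹⁶ / 3.310×10⁸) = √(1.146×10⁸) = 10700 m/s.
That is 10.70 km/s.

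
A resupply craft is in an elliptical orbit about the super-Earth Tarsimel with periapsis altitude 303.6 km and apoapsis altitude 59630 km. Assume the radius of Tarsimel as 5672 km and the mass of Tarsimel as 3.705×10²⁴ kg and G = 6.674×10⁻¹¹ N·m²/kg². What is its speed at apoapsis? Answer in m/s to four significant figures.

v ≈ 796.8 m/s

μ = GM = 6.674×10⁻¹¹ × 3.705×10²⁴ = 2.473×10¹⁴ m³/s².
r_p = 5672 + 303.6 = 5975.6 km = 5.9756×10⁶ m.
r_a = 5672 + 59630 = 65302 km = 6.5302×10⁷ m.
Semi-major axis a = (r_p + r_a)/2 = 35639 km = 3.564×10⁷ m.
Vis-viva: v² = μ(2/r − 1/a) = 2.473×10¹⁴ × (3.063×10⁻⁸ − 2.806×10⁻⁸) = 6.349×10⁵ m²/s².
v = 796.8 m/s.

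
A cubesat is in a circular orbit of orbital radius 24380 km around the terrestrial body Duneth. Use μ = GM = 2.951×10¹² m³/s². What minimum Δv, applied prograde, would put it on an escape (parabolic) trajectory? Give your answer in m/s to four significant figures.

r = 24380 km = 2.438×10⁷ m.
Circular speed v_c = √(μ/r) = 347.9 m/s.
Escape speed v_esc = √(2μ/r) = √2 × v_c = 492.0 m/s.
Δv = v_esc − v_c = 144.1 m/s.

Δv ≈ 144.1 m/s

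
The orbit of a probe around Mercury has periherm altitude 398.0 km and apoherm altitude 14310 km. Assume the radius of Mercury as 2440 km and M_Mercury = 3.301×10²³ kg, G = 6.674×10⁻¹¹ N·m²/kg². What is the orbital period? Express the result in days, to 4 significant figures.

T ≈ 0.4749 days

μ = GM = 6.674×10⁻¹¹ × 3.301×10²³ = 2.203×10¹³ m³/s².
r_p = 2440 + 398.0 = 2838.0 km = 2.8380×10⁶ m.
r_a = 2440 + 14310 = 16750 km = 1.6750×10⁷ m.
Semi-major axis a = (r_p + r_a)/2 = (2838.0 + 16750)/2 = 9794.0 km = 9.794×10⁶ m.
By Kepler's third law T = 2π√(a³/μ) = 2π × 6.530×10³ = 4.103×10⁴ s.
= 0.4749 days.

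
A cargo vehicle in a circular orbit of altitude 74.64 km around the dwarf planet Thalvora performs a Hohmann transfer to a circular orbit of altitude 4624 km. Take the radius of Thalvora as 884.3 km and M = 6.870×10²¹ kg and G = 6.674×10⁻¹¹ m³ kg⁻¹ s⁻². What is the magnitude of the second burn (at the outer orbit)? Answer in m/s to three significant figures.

Δv ≈ 131 m/s

μ = GM = 6.674×10⁻¹¹ × 6.870×10²¹ = 4.585×10¹¹ m³/s².
r₁ = 884.3 + 74.64 = 958.94 km = 9.5894×10⁵ m.
r₂ = 884.3 + 4624 = 5508.3 km = 5.5083×10⁶ m.
Transfer ellipse a_t = (r₁ + r₂)/2 = 3.234×10⁶ m.
At r₁: circular v_c1 = √(μ/r₁) = 691.5 m/s; transfer-periapsis v_p = √[μ(2/r₁ − 1/a_t)] = 902.5 m/s.
At r₂: circular v_c2 = √(μ/r₂) = 288.5 m/s; transfer-apoapsis v_a = √[μ(2/r₂ − 1/a_t)] = 157.1 m/s.
Δv₂ = v_c2 − v_a = 131.4 m/s.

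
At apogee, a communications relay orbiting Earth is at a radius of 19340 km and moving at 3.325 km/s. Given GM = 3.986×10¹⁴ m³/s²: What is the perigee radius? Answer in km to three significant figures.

perigee radius ≈ 7090 km

r_a = 1.934×10⁷ m.
Specific energy ε = v²/2 − μ/r = -1.508×10⁷ J/kg, so a = −μ/(2ε) = 1.321×10⁷ m.
The apsides satisfy r_p + r_a = 2a, so the perigee radius is 2a − r_a = 7.088×10⁶ m = 7088.3 km.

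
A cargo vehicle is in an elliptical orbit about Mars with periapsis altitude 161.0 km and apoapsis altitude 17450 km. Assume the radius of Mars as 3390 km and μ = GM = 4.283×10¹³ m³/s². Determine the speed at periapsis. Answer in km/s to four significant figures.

r_p = 3390 + 161.0 = 3551.0 km = 3.5510×10⁶ m.
r_a = 3390 + 17450 = 20840 km = 2.0840×10⁷ m.
Semi-major axis a = (r_p + r_a)/2 = 12196 km = 1.220×10⁷ m.
Vis-viva: v² = μ(2/r − 1/a) = 4.283×10¹³ × (5.632×10⁻⁷ − 8.200×10⁻⁸) = 2.061×10⁷ m²/s².
v = 4540 m/s = 4.540 km/s.

v ≈ 4.540 km/s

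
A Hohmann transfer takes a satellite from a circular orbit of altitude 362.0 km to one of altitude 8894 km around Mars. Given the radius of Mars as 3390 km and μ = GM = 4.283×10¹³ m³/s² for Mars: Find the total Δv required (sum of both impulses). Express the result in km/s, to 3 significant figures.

r₁ = 3390 + 362.0 = 3752.0 km = 3.7520×10⁶ m.
r₂ = 3390 + 8894 = 12284 km = 1.2284×10⁷ m.
Transfer ellipse a_t = (r₁ + r₂)/2 = 8.018×10⁶ m.
At r₁: circular v_c1 = √(μ/r₁) = 3379 m/s; transfer-periapsis v_p = √[μ(2/r₁ − 1/a_t)] = 4182 m/s.
Δv₁ = v_p − v_c1 = 803.3 m/s.
At r₂: circular v_c2 = √(μ/r₂) = 1867 m/s; transfer-apoapsis v_a = √[μ(2/r₂ − 1/a_t)] = 1277 m/s.
Δv₂ = v_c2 − v_a = 589.9 m/s.
Total Δv = Δv₁ + Δv₂ = 1393 m/s = 1.393 km/s.

Δv_total ≈ 1.39 km/s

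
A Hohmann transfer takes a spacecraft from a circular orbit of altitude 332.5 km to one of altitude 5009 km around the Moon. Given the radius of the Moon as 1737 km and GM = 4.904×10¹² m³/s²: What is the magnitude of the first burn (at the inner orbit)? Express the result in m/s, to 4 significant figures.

Δv ≈ 365.0 m/s

r₁ = 1737 + 332.5 = 2069.5 km = 2.0695×10⁶ m.
r₂ = 1737 + 5009 = 6746.0 km = 6.7460×10⁶ m.
Transfer ellipse a_t = (r₁ + r₂)/2 = 4.408×10⁶ m.
At r₁: circular v_c1 = √(μ/r₁) = 1539 m/s; transfer-perilune v_p = √[μ(2/r₁ − 1/a_t)] = 1904 m/s.
Δv₁ = v_p − v_c1 = 365.0 m/s.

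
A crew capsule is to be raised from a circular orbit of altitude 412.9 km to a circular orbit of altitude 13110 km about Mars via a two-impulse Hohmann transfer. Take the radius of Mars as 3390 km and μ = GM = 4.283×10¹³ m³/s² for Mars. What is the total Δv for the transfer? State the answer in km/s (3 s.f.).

r₁ = 3390 + 412.9 = 3802.9 km = 3.8029×10⁶ m.
r₂ = 3390 + 13110 = 16500 km = 1.6500×10⁷ m.
Transfer ellipse a_t = (r₁ + r₂)/2 = 1.015×10⁷ m.
At r₁: circular v_c1 = √(μ/r₁) = 3356 m/s; transfer-periapsis v_p = √[μ(2/r₁ − 1/a_t)] = 4279 m/s.
Δv₁ = v_p − v_c1 = 922.6 m/s.
At r₂: circular v_c2 = √(μ/r₂) = 1611 m/s; transfer-apoapsis v_a = √[μ(2/r₂ − 1/a_t)] = 986.1 m/s.
Δv₂ = v_c2 − v_a = 625.0 m/s.
Total Δv = Δv₁ + Δv₂ = 1548 m/s = 1.548 km/s.

Δv_total ≈ 1.55 km/s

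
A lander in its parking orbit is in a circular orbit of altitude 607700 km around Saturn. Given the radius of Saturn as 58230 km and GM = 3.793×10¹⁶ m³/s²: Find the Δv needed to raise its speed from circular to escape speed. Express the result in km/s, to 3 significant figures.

Δv ≈ 3.13 km/s

r = 58230 + 607700 = 665930 km = 6.6593×10⁸ m.
Circular speed v_c = √(μ/r) = 7547 m/s.
Escape speed v_esc = √(2μ/r) = √2 × v_c = 10670 m/s.
Δv = v_esc − v_c = 3126 m/s = 3.126 km/s.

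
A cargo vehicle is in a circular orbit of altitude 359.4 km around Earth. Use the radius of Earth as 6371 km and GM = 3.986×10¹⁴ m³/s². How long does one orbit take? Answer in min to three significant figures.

T ≈ 91.6 min

r = 6371 + 359.4 = 6730.4 km = 6.7304×10⁶ m.
Kepler's third law: T = 2π√(r³/μ) = 2π√((6.730×10⁶)³ / 3.986×10¹⁴).
r³/μ = 7.649×10⁵ s², so T = 2π × 8.746×10² = 5.495×10³ s.
Converting: 5.495×10³ s ÷ 60.00 = 91.58 min.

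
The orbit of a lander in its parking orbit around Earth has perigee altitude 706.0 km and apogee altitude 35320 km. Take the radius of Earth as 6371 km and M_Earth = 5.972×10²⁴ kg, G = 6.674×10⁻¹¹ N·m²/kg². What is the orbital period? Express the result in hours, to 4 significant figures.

T ≈ 10.53 hours

μ = GM = 6.674×10⁻¹¹ × 5.972×10²⁴ = 3.986×10¹⁴ m³/s².
r_p = 6371 + 706.0 = 7077.0 km = 7.0770×10⁶ m.
r_a = 6371 + 35320 = 41691 km = 4.1691×10⁷ m.
Semi-major axis a = (r_p + r_a)/2 = (7077.0 + 41691)/2 = 24384 km = 2.438×10⁷ m.
By Kepler's third law T = 2π√(a³/μ) = 2π × 6.031×10³ = 3.790×10⁴ s.
= 10.53 hours.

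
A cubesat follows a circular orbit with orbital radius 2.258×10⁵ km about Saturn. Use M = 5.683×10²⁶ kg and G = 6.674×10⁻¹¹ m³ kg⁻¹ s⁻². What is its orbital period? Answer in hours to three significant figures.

T ≈ 30.4 hours

μ = GM = 6.674×10⁻¹¹ × 5.683×10²⁶ = 3.793×10¹⁶ m³/s².
r = 2.258×10⁵ km = 2.258×10⁸ m.
Kepler's third law: T = 2π√(r³/μ) = 2π√((2.258×10⁸)³ / 3.793×10¹⁶).
r³/μ = 3.035×10⁸ s², so T = 2π × 1.742×10⁴ = 1.095×10⁵ s.
Converting: 1.095×10⁵ s ÷ 3600 = 30.41 hours.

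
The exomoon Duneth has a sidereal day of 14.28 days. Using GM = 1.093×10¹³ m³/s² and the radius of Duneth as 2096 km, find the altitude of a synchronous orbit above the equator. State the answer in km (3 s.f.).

h_sync ≈ 72900 km

T = 14.28 days = 1.234×10⁶ s.
A synchronous orbit has period T, so by Kepler's third law a = (μT²/4π²)^(1/3).
μT²/4π² = 1.093×10¹³ × (1.234×10⁶)² / 39.48 = 4.214×10²³ m³.
a = 7.497×10⁷ m = 74975 km.
Altitude h = a − R = 74975 − 2096 = 72879 km.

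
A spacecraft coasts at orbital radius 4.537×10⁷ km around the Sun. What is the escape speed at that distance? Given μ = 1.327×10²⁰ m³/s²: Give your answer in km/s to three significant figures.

v_esc ≈ 76.5 km/s

r = 4.537×10⁷ km = 4.537×10¹⁰ m.
Escape speed v_esc = √(2μ/r) = √(2 × 1.327×10²⁰ / 4.537×10¹⁰) = √(5.850×10⁹) = 76480 m/s.
= 76.48 km/s.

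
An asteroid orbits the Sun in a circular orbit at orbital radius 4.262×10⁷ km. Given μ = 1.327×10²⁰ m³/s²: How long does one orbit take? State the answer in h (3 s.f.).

T ≈ 1330 h

r = 4.262×10⁷ km = 4.262×10¹⁰ m.
Kepler's third law: T = 2π√(r³/μ) = 2π√((4.262×10¹⁰)³ / 1.327×10²⁰).
r³/μ = 5.834×10¹¹ s², so T = 2π × 7.638×10⁵ = 4.799×10⁶ s.
Converting: 4.799×10⁶ s ÷ 3600 = 1333 h.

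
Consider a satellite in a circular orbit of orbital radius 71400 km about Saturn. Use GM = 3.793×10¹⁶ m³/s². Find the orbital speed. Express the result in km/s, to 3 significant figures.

r = 71400 km = 7.140×10⁷ m.
For a circular orbit v = √(μ/r) = √(3.793×10¹⁶ / 7.140×10⁷) = √(5.312×10⁸) = 23050 m/s.
That is 23.05 km/s.

v ≈ 23.0 km/s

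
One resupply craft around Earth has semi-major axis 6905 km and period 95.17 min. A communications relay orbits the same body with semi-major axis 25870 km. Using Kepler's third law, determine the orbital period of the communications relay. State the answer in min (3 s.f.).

T₂ ≈ 690 min

Kepler's third law: T² ∝ a³, so T₂ = T₁ (a₂/a₁)^(3/2).
a₂/a₁ = 3.747, (a₂/a₁)^(3/2) = 7.252.
T₂ = 95.17 × 7.252 = 690.2 min.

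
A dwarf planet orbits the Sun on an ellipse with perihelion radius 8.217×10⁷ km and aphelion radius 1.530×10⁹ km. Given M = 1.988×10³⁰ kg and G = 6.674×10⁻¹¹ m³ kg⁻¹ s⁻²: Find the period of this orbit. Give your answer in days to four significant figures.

μ = GM = 6.674×10⁻¹¹ × 1.988×10³⁰ = 1.327×10²⁰ m³/s².
Semi-major axis a = (r_p + r_a)/2 = (8.2170×10⁷ + 1.5300×10⁹)/2 = 8.0608×10⁸ km = 8.061×10¹¹ m.
By Kepler's third law T = 2π√(a³/μ) = 2π × 6.283×10⁷ = 3.948×10⁸ s.
= 4569 days.

T ≈ 4569 days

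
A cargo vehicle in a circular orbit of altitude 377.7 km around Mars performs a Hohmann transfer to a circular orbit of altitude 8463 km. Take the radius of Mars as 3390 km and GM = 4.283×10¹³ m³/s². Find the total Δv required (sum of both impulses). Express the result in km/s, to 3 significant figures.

r₁ = 3390 + 377.7 = 3767.7 km = 3.7677×10⁶ m.
r₂ = 3390 + 8463 = 11853 km = 1.1853×10⁷ m.
Transfer ellipse a_t = (r₁ + r₂)/2 = 7.810×10⁶ m.
At r₁: circular v_c1 = √(μ/r₁) = 3372 m/s; transfer-periapsis v_p = √[μ(2/r₁ − 1/a_t)] = 4154 m/s.
Δv₁ = v_p − v_c1 = 781.9 m/s.
At r₂: circular v_c2 = √(μ/r₂) = 1901 m/s; transfer-apoapsis v_a = √[μ(2/r₂ − 1/a_t)] = 1320 m/s.
Δv₂ = v_c2 − v_a = 580.6 m/s.
Total Δv = Δv₁ + Δv₂ = 1363 m/s = 1.363 km/s.

Δv_total ≈ 1.36 km/s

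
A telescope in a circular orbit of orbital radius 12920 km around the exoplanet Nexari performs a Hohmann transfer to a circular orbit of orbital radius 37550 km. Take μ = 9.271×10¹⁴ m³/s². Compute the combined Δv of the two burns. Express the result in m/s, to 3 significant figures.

Δv_total ≈ 3280 m/s

r₁ = 12920 km = 1.292×10⁷ m.
r₂ = 37550 km = 3.755×10⁷ m.
Transfer ellipse a_t = (r₁ + r₂)/2 = 2.524×10⁷ m.
At r₁: circular v_c1 = √(μ/r₁) = 8471 m/s; transfer-periapsis v_p = √[μ(2/r₁ − 1/a_t)] = 10330 m/s.
Δv₁ = v_p − v_c1 = 1862 m/s.
At r₂: circular v_c2 = √(μ/r₂) = 4969 m/s; transfer-apoapsis v_a = √[μ(2/r₂ − 1/a_t)] = 3555 m/s.
Δv₂ = v_c2 − v_a = 1413 m/s.
Total Δv = Δv₁ + Δv₂ = 3276 m/s.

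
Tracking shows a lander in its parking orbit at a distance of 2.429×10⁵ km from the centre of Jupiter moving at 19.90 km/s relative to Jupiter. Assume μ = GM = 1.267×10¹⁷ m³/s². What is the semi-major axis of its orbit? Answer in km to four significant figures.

r = 2.429×10⁸ m.
Specific orbital energy ε = v²/2 − μ/r = (19900)²/2 − 1.267×10¹⁷/2.429×10⁸ = -3.236×10⁸ J/kg.
Since ε = −μ/(2a), a = −μ/(2ε) = 1.958×10⁸ m = 1.9576×10⁵ km.

a ≈ 1.958×10⁵ km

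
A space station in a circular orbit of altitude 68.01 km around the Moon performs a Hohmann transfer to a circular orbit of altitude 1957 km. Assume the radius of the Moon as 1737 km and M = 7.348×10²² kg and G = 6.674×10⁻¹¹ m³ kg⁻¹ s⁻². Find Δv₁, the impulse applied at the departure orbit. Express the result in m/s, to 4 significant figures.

μ = GM = 6.674×10⁻¹¹ × 7.348×10²² = 4.904×10¹² m³/s².
r₁ = 1737 + 68.01 = 1805.0 km = 1.8050×10⁶ m.
r₂ = 1737 + 1957 = 3694.0 km = 3.6940×10⁶ m.
Transfer ellipse a_t = (r₁ + r₂)/2 = 2.750×10⁶ m.
At r₁: circular v_c1 = √(μ/r₁) = 1648 m/s; transfer-perilune v_p = √[μ(2/r₁ − 1/a_t)] = 1911 m/s.
Δv₁ = v_p − v_c1 = 262.2 m/s.

Δv ≈ 262.2 m/s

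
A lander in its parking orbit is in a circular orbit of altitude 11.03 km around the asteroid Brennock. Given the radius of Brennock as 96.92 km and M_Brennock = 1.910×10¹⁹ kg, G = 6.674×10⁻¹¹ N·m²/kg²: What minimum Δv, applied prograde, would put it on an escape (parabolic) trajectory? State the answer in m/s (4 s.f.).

Δv ≈ 45.01 m/s

μ = GM = 6.674×10⁻¹¹ × 1.910×10¹⁹ = 1.275×10⁹ m³/s².
r = 96.92 + 11.03 = 107.95 km = 1.0795×10⁵ m.
Circular speed v_c = √(μ/r) = 108.7 m/s.
Escape speed v_esc = √(2μ/r) = √2 × v_c = 153.7 m/s.
Δv = v_esc − v_c = 45.01 m/s.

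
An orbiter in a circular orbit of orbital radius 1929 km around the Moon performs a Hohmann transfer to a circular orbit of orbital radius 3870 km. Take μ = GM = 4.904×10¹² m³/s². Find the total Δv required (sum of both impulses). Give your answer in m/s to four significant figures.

Δv_total ≈ 455.1 m/s

r₁ = 1929 km = 1.929×10⁶ m.
r₂ = 3870 km = 3.870×10⁶ m.
Transfer ellipse a_t = (r₁ + r₂)/2 = 2.900×10⁶ m.
At r₁: circular v_c1 = √(μ/r₁) = 1594 m/s; transfer-perilune v_p = √[μ(2/r₁ − 1/a_t)] = 1842 m/s.
Δv₁ = v_p − v_c1 = 247.6 m/s.
At r₂: circular v_c2 = √(μ/r₂) = 1126 m/s; transfer-apolune v_a = √[μ(2/r₂ − 1/a_t)] = 918.2 m/s.
Δv₂ = v_c2 − v_a = 207.5 m/s.
Total Δv = Δv₁ + Δv₂ = 455.1 m/s.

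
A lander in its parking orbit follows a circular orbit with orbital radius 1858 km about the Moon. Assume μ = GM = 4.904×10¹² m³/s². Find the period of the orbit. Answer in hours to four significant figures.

r = 1858 km = 1.858×10⁶ m.
Kepler's third law: T = 2π√(r³/μ) = 2π√((1.858×10⁶)³ / 4.904×10¹²).
r³/μ = 1.308×10⁶ s², so T = 2π × 1.144×10³ = 7.186×10³ s.
Converting: 7.186×10³ s ÷ 3600 = 1.996 hours.

T ≈ 1.996 hours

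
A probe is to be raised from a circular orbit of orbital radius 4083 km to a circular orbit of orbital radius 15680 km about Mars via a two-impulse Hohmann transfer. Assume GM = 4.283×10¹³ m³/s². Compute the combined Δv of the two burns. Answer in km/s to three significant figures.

r₁ = 4083 km = 4.083×10⁶ m.
r₂ = 15680 km = 1.568×10⁷ m.
Transfer ellipse a_t = (r₁ + r₂)/2 = 9.882×10⁶ m.
At r₁: circular v_c1 = √(μ/r₁) = 3239 m/s; transfer-periapsis v_p = √[μ(2/r₁ − 1/a_t)] = 4080 m/s.
Δv₁ = v_p − v_c1 = 841.1 m/s.
At r₂: circular v_c2 = √(μ/r₂) = 1653 m/s; transfer-apoapsis v_a = √[μ(2/r₂ − 1/a_t)] = 1062 m/s.
Δv₂ = v_c2 − v_a = 590.3 m/s.
Total Δv = Δv₁ + Δv₂ = 1431 m/s = 1.431 km/s.

Δv_total ≈ 1.43 km/s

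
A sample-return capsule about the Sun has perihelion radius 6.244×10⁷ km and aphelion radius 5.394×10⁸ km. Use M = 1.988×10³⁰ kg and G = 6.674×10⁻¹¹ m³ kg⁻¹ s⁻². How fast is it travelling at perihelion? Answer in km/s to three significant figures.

v ≈ 61.7 km/s

μ = GM = 6.674×10⁻¹¹ × 1.988×10³⁰ = 1.327×10²⁰ m³/s².
Semi-major axis a = (r_p + r_a)/2 = 3.0092×10⁸ km = 3.009×10¹¹ m.
Vis-viva: v² = μ(2/r − 1/a) = 1.327×10²⁰ × (3.203×10⁻¹¹ − 3.323×10⁻¹²) = 3.809×10⁹ m²/s².
v = 61720 m/s = 61.72 km/s.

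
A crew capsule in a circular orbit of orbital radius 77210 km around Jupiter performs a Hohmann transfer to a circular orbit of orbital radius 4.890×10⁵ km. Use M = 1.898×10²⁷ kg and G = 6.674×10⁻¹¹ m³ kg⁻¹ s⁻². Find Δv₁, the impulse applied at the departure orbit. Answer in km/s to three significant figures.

μ = GM = 6.674×10⁻¹¹ × 1.898×10²⁷ = 1.267×10¹⁷ m³/s².
r₁ = 77210 km = 7.721×10⁷ m.
r₂ = 4.890×10⁵ km = 4.890×10⁸ m.
Transfer ellipse a_t = (r₁ + r₂)/2 = 2.831×10⁸ m.
At r₁: circular v_c1 = √(μ/r₁) = 40500 m/s; transfer-perijove v_p = √[μ(2/r₁ − 1/a_t)] = 53230 m/s.
Δv₁ = v_p − v_c1 = 12730 m/s.
= 12.73 km/s.

Δv ≈ 12.7 km/s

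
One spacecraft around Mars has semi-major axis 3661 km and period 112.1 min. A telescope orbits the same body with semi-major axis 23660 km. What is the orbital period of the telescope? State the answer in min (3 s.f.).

T₂ ≈ 1840 min

Kepler's third law: T² ∝ a³, so T₂ = T₁ (a₂/a₁)^(3/2).
a₂/a₁ = 6.463, (a₂/a₁)^(3/2) = 16.43.
T₂ = 112.1 × 16.43 = 1842 min.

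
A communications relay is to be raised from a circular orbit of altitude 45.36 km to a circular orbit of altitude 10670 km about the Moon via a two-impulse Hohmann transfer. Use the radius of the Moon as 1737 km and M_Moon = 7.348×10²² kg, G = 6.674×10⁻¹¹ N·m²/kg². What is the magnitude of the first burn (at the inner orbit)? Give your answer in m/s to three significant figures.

μ = GM = 6.674×10⁻¹¹ × 7.348×10²² = 4.904×10¹² m³/s².
r₁ = 1737 + 45.36 = 1782.4 km = 1.7824×10⁶ m.
r₂ = 1737 + 10670 = 12407 km = 1.2407×10⁷ m.
Transfer ellipse a_t = (r₁ + r₂)/2 = 7.095×10⁶ m.
At r₁: circular v_c1 = √(μ/r₁) = 1659 m/s; transfer-perilune v_p = √[μ(2/r₁ − 1/a_t)] = 2194 m/s.
Δv₁ = v_p − v_c1 = 534.8 m/s.

Δv ≈ 535 m/s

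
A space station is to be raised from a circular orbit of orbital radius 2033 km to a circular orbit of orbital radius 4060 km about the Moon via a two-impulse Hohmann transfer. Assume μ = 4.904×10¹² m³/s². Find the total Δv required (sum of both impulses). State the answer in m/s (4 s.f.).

r₁ = 2033 km = 2.033×10⁶ m.
r₂ = 4060 km = 4.060×10⁶ m.
Transfer ellipse a_t = (r₁ + r₂)/2 = 3.046×10⁶ m.
At r₁: circular v_c1 = √(μ/r₁) = 1553 m/s; transfer-perilune v_p = √[μ(2/r₁ − 1/a_t)] = 1793 m/s.
Δv₁ = v_p − v_c1 = 239.8 m/s.
At r₂: circular v_c2 = √(μ/r₂) = 1099 m/s; transfer-apolune v_a = √[μ(2/r₂ − 1/a_t)] = 897.8 m/s.
Δv₂ = v_c2 − v_a = 201.2 m/s.
Total Δv = Δv₁ + Δv₂ = 441.1 m/s.

Δv_total ≈ 441.1 m/s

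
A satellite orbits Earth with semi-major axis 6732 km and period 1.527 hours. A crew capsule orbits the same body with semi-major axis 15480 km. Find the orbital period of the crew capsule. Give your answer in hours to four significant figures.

T₂ ≈ 5.325 hours

Kepler's third law: T² ∝ a³, so T₂ = T₁ (a₂/a₁)^(3/2).
a₂/a₁ = 2.299, (a₂/a₁)^(3/2) = 3.487.
T₂ = 1.527 × 3.487 = 5.325 hours.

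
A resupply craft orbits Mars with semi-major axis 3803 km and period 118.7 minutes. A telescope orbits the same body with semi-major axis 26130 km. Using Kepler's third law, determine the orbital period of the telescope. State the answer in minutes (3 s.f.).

Kepler's third law: T² ∝ a³, so T₂ = T₁ (a₂/a₁)^(3/2).
a₂/a₁ = 6.871, (a₂/a₁)^(3/2) = 18.01.
T₂ = 118.7 × 18.01 = 2138 minutes.

T₂ ≈ 2140 minutes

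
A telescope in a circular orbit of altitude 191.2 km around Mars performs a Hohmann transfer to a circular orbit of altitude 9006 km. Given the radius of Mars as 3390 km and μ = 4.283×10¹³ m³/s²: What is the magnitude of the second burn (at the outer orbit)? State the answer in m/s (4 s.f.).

r₁ = 3390 + 191.2 = 3581.2 km = 3.5812×10⁶ m.
r₂ = 3390 + 9006 = 12396 km = 1.2396×10⁷ m.
Transfer ellipse a_t = (r₁ + r₂)/2 = 7.989×10⁶ m.
At r₁: circular v_c1 = √(μ/r₁) = 3458 m/s; transfer-periapsis v_p = √[μ(2/r₁ − 1/a_t)] = 4308 m/s.
At r₂: circular v_c2 = √(μ/r₂) = 1859 m/s; transfer-apoapsis v_a = √[μ(2/r₂ − 1/a_t)] = 1245 m/s.
Δv₂ = v_c2 − v_a = 614.3 m/s.

Δv ≈ 614.3 m/s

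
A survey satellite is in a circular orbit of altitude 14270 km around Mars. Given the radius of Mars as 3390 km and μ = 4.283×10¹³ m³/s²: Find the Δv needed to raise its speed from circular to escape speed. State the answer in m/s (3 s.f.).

r = 3390 + 14270 = 17660 km = 1.7660×10⁷ m.
Circular speed v_c = √(μ/r) = 1557 m/s.
Escape speed v_esc = √(2μ/r) = √2 × v_c = 2202 m/s.
Δv = v_esc − v_c = 645.1 m/s.

Δv ≈ 645 m/s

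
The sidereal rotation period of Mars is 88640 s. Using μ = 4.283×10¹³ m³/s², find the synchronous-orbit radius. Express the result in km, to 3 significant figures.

A synchronous orbit has period T, so by Kepler's third law a = (μT²/4π²)^(1/3).
μT²/4π² = 4.283×10¹³ × (8.864×10⁴)² / 39.48 = 8.524×10²¹ m³.
a = 2.043×10⁷ m = 20428 km.

r_sync ≈ 20400 km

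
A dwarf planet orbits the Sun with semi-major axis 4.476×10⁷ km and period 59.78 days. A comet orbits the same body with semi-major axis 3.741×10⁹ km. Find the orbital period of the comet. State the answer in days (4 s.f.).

Kepler's third law: T² ∝ a³, so T₂ = T₁ (a₂/a₁)^(3/2).
a₂/a₁ = 83.58, (a₂/a₁)^(3/2) = 764.1.
T₂ = 59.78 × 764.1 = 45680 days.

T₂ ≈ 45680 days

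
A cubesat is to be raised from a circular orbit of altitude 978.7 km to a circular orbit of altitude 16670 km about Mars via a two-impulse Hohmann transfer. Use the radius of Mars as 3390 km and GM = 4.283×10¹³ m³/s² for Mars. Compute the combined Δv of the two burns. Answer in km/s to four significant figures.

r₁ = 3390 + 978.7 = 4368.7 km = 4.3687×10⁶ m.
r₂ = 3390 + 16670 = 20060 km = 2.0060×10⁷ m.
Transfer ellipse a_t = (r₁ + r₂)/2 = 1.221×10⁷ m.
At r₁: circular v_c1 = √(μ/r₁) = 3131 m/s; transfer-periapsis v_p = √[μ(2/r₁ − 1/a_t)] = 4013 m/s.
Δv₁ = v_p − v_c1 = 881.5 m/s.
At r₂: circular v_c2 = √(μ/r₂) = 1461 m/s; transfer-apoapsis v_a = √[μ(2/r₂ − 1/a_t)] = 873.9 m/s.
Δv₂ = v_c2 − v_a = 587.3 m/s.
Total Δv = Δv₁ + Δv₂ = 1469 m/s = 1.469 km/s.

Δv_total ≈ 1.469 km/s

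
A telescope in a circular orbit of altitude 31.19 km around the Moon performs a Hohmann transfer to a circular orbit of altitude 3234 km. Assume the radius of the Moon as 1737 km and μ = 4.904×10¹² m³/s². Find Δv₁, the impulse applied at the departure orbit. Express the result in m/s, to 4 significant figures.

r₁ = 1737 + 31.19 = 1768.2 km = 1.7682×10⁶ m.
r₂ = 1737 + 3234 = 4971.0 km = 4.9710×10⁶ m.
Transfer ellipse a_t = (r₁ + r₂)/2 = 3.370×10⁶ m.
At r₁: circular v_c1 = √(μ/r₁) = 1665 m/s; transfer-perilune v_p = √[μ(2/r₁ − 1/a_t)] = 2023 m/s.
Δv₁ = v_p − v_c1 = 357.4 m/s.

Δv ≈ 357.4 m/s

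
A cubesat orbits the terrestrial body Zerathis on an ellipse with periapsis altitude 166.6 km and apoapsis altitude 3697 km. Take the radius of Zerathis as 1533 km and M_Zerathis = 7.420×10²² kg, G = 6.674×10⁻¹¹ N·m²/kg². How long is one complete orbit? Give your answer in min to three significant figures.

μ = GM = 6.674×10⁻¹¹ × 7.420×10²² = 4.952×10¹² m³/s².
r_p = 1533 + 166.6 = 1699.6 km = 1.6996×10⁶ m.
r_a = 1533 + 3697 = 5230.0 km = 5.2300×10⁶ m.
Semi-major axis a = (r_p + r_a)/2 = (1699.6 + 5230.0)/2 = 3464.8 km = 3.465×10⁶ m.
By Kepler's third law T = 2π√(a³/μ) = 2π × 2.898×10³ = 1.821×10⁴ s.
= 303.5 min.

T ≈ 303 min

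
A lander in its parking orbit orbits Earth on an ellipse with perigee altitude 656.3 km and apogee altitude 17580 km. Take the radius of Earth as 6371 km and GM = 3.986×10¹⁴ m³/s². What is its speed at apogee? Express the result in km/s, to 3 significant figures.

r_p = 6371 + 656.3 = 7027.3 km = 7.0273×10⁶ m.
r_a = 6371 + 17580 = 23951 km = 2.3951×10⁷ m.
Semi-major axis a = (r_p + r_a)/2 = 15489 km = 1.549×10⁷ m.
Vis-viva: v² = μ(2/r − 1/a) = 3.986×10¹⁴ × (8.350×10⁻⁸ − 6.456×10⁻⁸) = 7.550×10⁶ m²/s².
v = 2748 m/s = 2.748 km/s.

v ≈ 2.75 km/s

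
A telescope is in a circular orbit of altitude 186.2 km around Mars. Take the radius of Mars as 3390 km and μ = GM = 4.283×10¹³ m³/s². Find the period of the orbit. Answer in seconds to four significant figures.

r = 3390 + 186.2 = 3576.2 km = 3.5762×10⁶ m.
Kepler's third law: T = 2π√(r³/μ) = 2π√((3.576×10⁶)³ / 4.283×10¹³).
r³/μ = 1.068×10⁶ s², so T = 2π × 1.033×10³ = 6.493×10³ s.

T ≈ 6493 seconds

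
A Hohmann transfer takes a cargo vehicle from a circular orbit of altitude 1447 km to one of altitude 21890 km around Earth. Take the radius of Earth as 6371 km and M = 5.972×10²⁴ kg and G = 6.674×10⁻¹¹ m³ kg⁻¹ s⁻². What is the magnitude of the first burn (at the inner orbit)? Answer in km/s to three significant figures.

Δv ≈ 1.80 km/s

μ = GM = 6.674×10⁻¹¹ × 5.972×10²⁴ = 3.986×10¹⁴ m³/s².
r₁ = 6371 + 1447 = 7818.0 km = 7.8180×10⁶ m.
r₂ = 6371 + 21890 = 28261 km = 2.8261×10⁷ m.
Transfer ellipse a_t = (r₁ + r₂)/2 = 1.804×10⁷ m.
At r₁: circular v_c1 = √(μ/r₁) = 7140 m/s; transfer-perigee v_p = √[μ(2/r₁ − 1/a_t)] = 8937 m/s.
Δv₁ = v_p − v_c1 = 1797 m/s.
= 1.797 km/s.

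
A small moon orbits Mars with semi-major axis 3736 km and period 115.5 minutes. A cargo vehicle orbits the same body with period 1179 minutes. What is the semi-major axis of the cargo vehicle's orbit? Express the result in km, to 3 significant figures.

a₂ ≈ 17600 km

Kepler's third law: a³ ∝ T², so a₂ = a₁ (T₂/T₁)^(2/3).
T₂/T₁ = 10.21, (T₂/T₁)^(2/3) = 4.706.
a₂ = 3736 × 4.706 = 17580 km.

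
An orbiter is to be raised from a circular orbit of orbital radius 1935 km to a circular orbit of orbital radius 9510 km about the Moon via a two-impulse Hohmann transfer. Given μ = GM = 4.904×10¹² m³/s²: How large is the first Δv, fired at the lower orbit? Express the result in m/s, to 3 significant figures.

Δv ≈ 460 m/s

r₁ = 1935 km = 1.935×10⁶ m.
r₂ = 9510 km = 9.510×10⁶ m.
Transfer ellipse a_t = (r₁ + r₂)/2 = 5.722×10⁶ m.
At r₁: circular v_c1 = √(μ/r₁) = 1592 m/s; transfer-perilune v_p = √[μ(2/r₁ − 1/a_t)] = 2052 m/s.
Δv₁ = v_p − v_c1 = 460.3 m/s.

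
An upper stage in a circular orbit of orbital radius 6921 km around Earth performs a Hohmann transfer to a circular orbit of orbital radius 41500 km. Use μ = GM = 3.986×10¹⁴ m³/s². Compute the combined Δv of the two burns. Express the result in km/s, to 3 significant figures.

Δv_total ≈ 3.79 km/s

r₁ = 6921 km = 6.921×10⁶ m.
r₂ = 41500 km = 4.150×10⁷ m.
Transfer ellipse a_t = (r₁ + r₂)/2 = 2.421×10⁷ m.
At r₁: circular v_c1 = √(μ/r₁) = 7589 m/s; transfer-perigee v_p = √[μ(2/r₁ − 1/a_t)] = 9936 m/s.
Δv₁ = v_p − v_c1 = 2347 m/s.
At r₂: circular v_c2 = √(μ/r₂) = 3099 m/s; transfer-apogee v_a = √[μ(2/r₂ − 1/a_t)] = 1657 m/s.
Δv₂ = v_c2 − v_a = 1442 m/s.
Total Δv = Δv₁ + Δv₂ = 3789 m/s = 3.789 km/s.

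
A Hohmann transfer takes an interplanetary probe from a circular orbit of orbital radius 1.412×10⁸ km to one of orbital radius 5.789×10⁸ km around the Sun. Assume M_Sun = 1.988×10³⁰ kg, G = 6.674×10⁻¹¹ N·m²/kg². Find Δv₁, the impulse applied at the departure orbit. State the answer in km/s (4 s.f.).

Δv ≈ 8.215 km/s

μ = GM = 6.674×10⁻¹¹ × 1.988×10³⁰ = 1.327×10²⁰ m³/s².
r₁ = 1.412×10⁸ km = 1.412×10¹¹ m.
r₂ = 5.789×10⁸ km = 5.789×10¹¹ m.
Transfer ellipse a_t = (r₁ + r₂)/2 = 3.600×10¹¹ m.
At r₁: circular v_c1 = √(μ/r₁) = 30650 m/s; transfer-perihelion v_p = √[μ(2/r₁ − 1/a_t)] = 38870 m/s.
Δv₁ = v_p − v_c1 = 8215 m/s.
= 8.215 km/s.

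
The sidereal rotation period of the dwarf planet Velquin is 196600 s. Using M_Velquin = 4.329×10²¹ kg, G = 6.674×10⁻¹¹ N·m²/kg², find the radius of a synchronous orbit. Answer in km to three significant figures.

μ = GM = 6.674×10⁻¹¹ × 4.329×10²¹ = 2.889×10¹¹ m³/s².
A synchronous orbit has period T, so by Kepler's third law a = (μT²/4π²)^(1/3).
μT²/4π² = 2.889×10¹¹ × (1.966×10⁵)² / 39.48 = 2.829×10²⁰ m³.
a = 6.564×10⁶ m = 6564.4 km.

r_sync ≈ 6560 km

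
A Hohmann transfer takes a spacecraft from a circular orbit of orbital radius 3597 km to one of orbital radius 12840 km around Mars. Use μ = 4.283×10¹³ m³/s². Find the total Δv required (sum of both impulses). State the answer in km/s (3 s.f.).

Δv_total ≈ 1.48 km/s

r₁ = 3597 km = 3.597×10⁶ m.
r₂ = 12840 km = 1.284×10⁷ m.
Transfer ellipse a_t = (r₁ + r₂)/2 = 8.218×10⁶ m.
At r₁: circular v_c1 = √(μ/r₁) = 3451 m/s; transfer-periapsis v_p = √[μ(2/r₁ − 1/a_t)] = 4313 m/s.
Δv₁ = v_p − v_c1 = 862.4 m/s.
At r₂: circular v_c2 = √(μ/r₂) = 1826 m/s; transfer-apoapsis v_a = √[μ(2/r₂ − 1/a_t)] = 1208 m/s.
Δv₂ = v_c2 − v_a = 618.1 m/s.
Total Δv = Δv₁ + Δv₂ = 1481 m/s = 1.481 km/s.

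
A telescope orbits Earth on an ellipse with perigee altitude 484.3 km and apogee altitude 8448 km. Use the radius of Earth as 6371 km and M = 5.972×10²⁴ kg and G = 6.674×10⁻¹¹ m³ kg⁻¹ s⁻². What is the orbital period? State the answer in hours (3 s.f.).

T ≈ 3.12 hours

μ = GM = 6.674×10⁻¹¹ × 5.972×10²⁴ = 3.986×10¹⁴ m³/s².
r_p = 6371 + 484.3 = 6855.3 km = 6.8553×10⁶ m.
r_a = 6371 + 8448 = 14819 km = 1.4819×10⁷ m.
Semi-major axis a = (r_p + r_a)/2 = (6855.3 + 14819)/2 = 10837 km = 1.084×10⁷ m.
By Kepler's third law T = 2π√(a³/μ) = 2π × 1.787×10³ = 1.123×10⁴ s.
= 3.119 hours.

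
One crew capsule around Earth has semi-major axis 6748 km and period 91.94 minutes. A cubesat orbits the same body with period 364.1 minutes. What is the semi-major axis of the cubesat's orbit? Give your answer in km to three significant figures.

Kepler's third law: a³ ∝ T², so a₂ = a₁ (T₂/T₁)^(2/3).
T₂/T₁ = 3.960, (T₂/T₁)^(2/3) = 2.503.
a₂ = 6748 × 2.503 = 16890 km.

a₂ ≈ 16900 km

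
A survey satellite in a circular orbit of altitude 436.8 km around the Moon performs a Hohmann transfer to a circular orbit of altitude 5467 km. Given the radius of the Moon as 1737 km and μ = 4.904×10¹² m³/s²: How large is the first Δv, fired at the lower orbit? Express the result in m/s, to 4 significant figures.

r₁ = 1737 + 436.8 = 2173.8 km = 2.1738×10⁶ m.
r₂ = 1737 + 5467 = 7204.0 km = 7.2040×10⁶ m.
Transfer ellipse a_t = (r₁ + r₂)/2 = 4.689×10⁶ m.
At r₁: circular v_c1 = √(μ/r₁) = 1502 m/s; transfer-perilune v_p = √[μ(2/r₁ − 1/a_t)] = 1862 m/s.
Δv₁ = v_p − v_c1 = 359.7 m/s.

Δv ≈ 359.7 m/s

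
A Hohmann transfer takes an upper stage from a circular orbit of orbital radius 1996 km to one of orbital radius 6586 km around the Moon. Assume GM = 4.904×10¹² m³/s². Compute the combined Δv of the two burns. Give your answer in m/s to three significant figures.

r₁ = 1996 km = 1.996×10⁶ m.
r₂ = 6586 km = 6.586×10⁶ m.
Transfer ellipse a_t = (r₁ + r₂)/2 = 4.291×10⁶ m.
At r₁: circular v_c1 = √(μ/r₁) = 1567 m/s; transfer-perilune v_p = √[μ(2/r₁ − 1/a_t)] = 1942 m/s.
Δv₁ = v_p − v_c1 = 374.4 m/s.
At r₂: circular v_c2 = √(μ/r₂) = 862.9 m/s; transfer-apolune v_a = √[μ(2/r₂ − 1/a_t)] = 588.5 m/s.
Δv₂ = v_c2 − v_a = 274.4 m/s.
Total Δv = Δv₁ + Δv₂ = 648.8 m/s.

Δv_total ≈ 649 m/s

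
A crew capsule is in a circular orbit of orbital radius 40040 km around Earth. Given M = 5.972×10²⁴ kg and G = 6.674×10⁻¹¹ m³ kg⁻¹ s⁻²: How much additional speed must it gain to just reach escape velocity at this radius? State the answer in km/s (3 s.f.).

μ = GM = 6.674×10⁻¹¹ × 5.972×10²⁴ = 3.986×10¹⁴ m³/s².
r = 40040 km = 4.004×10⁷ m.
Circular speed v_c = √(μ/r) = 3155 m/s.
Escape speed v_esc = √(2μ/r) = √2 × v_c = 4462 m/s.
Δv = v_esc − v_c = 1307 m/s = 1.307 km/s.

Δv ≈ 1.31 km/s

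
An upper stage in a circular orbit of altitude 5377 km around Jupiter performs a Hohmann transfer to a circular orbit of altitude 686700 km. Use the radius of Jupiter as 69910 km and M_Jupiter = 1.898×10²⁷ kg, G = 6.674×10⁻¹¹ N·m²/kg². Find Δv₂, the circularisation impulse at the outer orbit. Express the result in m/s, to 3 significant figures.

μ = GM = 6.674×10⁻¹¹ × 1.898×10²⁷ = 1.267×10¹⁷ m³/s².
r₁ = 69910 + 5377 = 75287 km = 7.5287×10⁷ m.
r₂ = 69910 + 686700 = 756610 km = 7.5661×10⁸ m.
Transfer ellipse a_t = (r₁ + r₂)/2 = 4.159×10⁸ m.
At r₁: circular v_c1 = √(μ/r₁) = 41020 m/s; transfer-perijove v_p = √[μ(2/r₁ − 1/a_t)] = 55320 m/s.
At r₂: circular v_c2 = √(μ/r₂) = 12940 m/s; transfer-apojove v_a = √[μ(2/r₂ − 1/a_t)] = 5505 m/s.
Δv₂ = v_c2 − v_a = 7434 m/s.

Δv ≈ 7430 m/s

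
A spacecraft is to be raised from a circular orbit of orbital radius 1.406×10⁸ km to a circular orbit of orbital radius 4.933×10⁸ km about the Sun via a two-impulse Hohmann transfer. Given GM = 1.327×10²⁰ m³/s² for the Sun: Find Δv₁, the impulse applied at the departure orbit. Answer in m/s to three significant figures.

r₁ = 1.406×10⁸ km = 1.406×10¹¹ m.
r₂ = 4.933×10⁸ km = 4.933×10¹¹ m.
Transfer ellipse a_t = (r₁ + r₂)/2 = 3.170×10¹¹ m.
At r₁: circular v_c1 = √(μ/r₁) = 30720 m/s; transfer-perihelion v_p = √[μ(2/r₁ − 1/a_t)] = 38330 m/s.
Δv₁ = v_p − v_c1 = 7605 m/s.

Δv ≈ 7610 m/s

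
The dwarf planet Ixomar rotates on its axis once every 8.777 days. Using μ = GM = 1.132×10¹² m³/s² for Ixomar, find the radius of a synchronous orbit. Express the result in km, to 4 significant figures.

r_sync ≈ 25450 km

T = 8.777 days = 7.583×10⁵ s.
A synchronous orbit has period T, so by Kepler's third law a = (μT²/4π²)^(1/3).
μT²/4π² = 1.132×10¹² × (7.583×10⁵)² / 39.48 = 1.649×10²² m³.
a = 2.545×10⁷ m = 25453 km.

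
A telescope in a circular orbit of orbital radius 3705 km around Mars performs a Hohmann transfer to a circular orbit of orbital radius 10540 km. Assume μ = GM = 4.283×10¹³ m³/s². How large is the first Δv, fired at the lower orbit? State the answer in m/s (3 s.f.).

r₁ = 3705 km = 3.705×10⁶ m.
r₂ = 10540 km = 1.054×10⁷ m.
Transfer ellipse a_t = (r₁ + r₂)/2 = 7.122×10⁶ m.
At r₁: circular v_c1 = √(μ/r₁) = 3400 m/s; transfer-periapsis v_p = √[μ(2/r₁ − 1/a_t)] = 4136 m/s.
Δv₁ = v_p − v_c1 = 736.0 m/s.

Δv ≈ 736 m/s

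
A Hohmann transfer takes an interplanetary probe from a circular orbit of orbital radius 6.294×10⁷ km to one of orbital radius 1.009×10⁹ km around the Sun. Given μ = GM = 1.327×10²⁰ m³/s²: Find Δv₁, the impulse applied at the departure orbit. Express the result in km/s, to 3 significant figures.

Δv ≈ 17.1 km/s

r₁ = 6.294×10⁷ km = 6.294×10¹⁰ m.
r₂ = 1.009×10⁹ km = 1.009×10¹² m.
Transfer ellipse a_t = (r₁ + r₂)/2 = 5.360×10¹¹ m.
At r₁: circular v_c1 = √(μ/r₁) = 45920 m/s; transfer-perihelion v_p = √[μ(2/r₁ − 1/a_t)] = 63000 m/s.
Δv₁ = v_p − v_c1 = 17080 m/s.
= 17.08 km/s.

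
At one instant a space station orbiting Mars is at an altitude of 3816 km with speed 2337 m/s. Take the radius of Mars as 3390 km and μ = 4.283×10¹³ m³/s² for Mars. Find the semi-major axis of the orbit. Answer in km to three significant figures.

a ≈ 6670 km

r = 3390 + 3816 = 7206.0 km = 7.206×10⁶ m.
Vis-viva rearranged: 1/a = 2/r − v²/μ = 2.775×10⁻⁷ − 1.275×10⁻⁷ = 1.500×10⁻⁷ m⁻¹.
a = 6.665×10⁶ m = 6665.4 km.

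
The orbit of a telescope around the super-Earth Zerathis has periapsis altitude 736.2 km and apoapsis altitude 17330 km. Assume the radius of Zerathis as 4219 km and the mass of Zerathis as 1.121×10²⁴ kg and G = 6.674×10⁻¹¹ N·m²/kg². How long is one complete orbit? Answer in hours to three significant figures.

μ = GM = 6.674×10⁻¹¹ × 1.121×10²⁴ = 7.482×10¹³ m³/s².
r_p = 4219 + 736.2 = 4955.2 km = 4.9552×10⁶ m.
r_a = 4219 + 17330 = 21549 km = 2.1549×10⁷ m.
Semi-major axis a = (r_p + r_a)/2 = (4955.2 + 21549)/2 = 13252 km = 1.325×10⁷ m.
By Kepler's third law T = 2π√(a³/μ) = 2π × 5.577×10³ = 3.504×10⁴ s.
= 9.734 hours.

T ≈ 9.73 hours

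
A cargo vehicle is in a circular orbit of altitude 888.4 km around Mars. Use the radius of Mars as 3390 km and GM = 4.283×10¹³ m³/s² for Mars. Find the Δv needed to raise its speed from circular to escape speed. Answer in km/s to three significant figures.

r = 3390 + 888.4 = 4278.4 km = 4.2784×10⁶ m.
Circular speed v_c = √(μ/r) = 3164 m/s.
Escape speed v_esc = √(2μ/r) = √2 × v_c = 4475 m/s.
Δv = v_esc − v_c = 1311 m/s = 1.311 km/s.

Δv ≈ 1.31 km/s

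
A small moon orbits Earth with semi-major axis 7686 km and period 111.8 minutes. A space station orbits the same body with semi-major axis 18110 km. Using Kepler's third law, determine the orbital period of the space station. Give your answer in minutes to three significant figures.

Kepler's third law: T² ∝ a³, so T₂ = T₁ (a₂/a₁)^(3/2).
a₂/a₁ = 2.356, (a₂/a₁)^(3/2) = 3.617.
T₂ = 111.8 × 3.617 = 404.4 minutes.

T₂ ≈ 404 minutes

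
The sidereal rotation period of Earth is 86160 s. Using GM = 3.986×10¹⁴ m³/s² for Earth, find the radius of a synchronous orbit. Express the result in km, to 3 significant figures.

r_sync ≈ 42200 km

A synchronous orbit has period T, so by Kepler's third law a = (μT²/4π²)^(1/3).
μT²/4π² = 3.986×10¹⁴ × (8.616×10⁴)² / 39.48 = 7.495×10²² m³.
a = 4.216×10⁷ m = 42163 km.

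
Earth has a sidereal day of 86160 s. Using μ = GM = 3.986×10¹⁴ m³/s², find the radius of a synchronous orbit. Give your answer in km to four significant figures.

A synchronous orbit has period T, so by Kepler's third law a = (μT²/4π²)^(1/3).
μT²/4π² = 3.986×10¹⁴ × (8.616×10⁴)² / 39.48 = 7.495×10²² m³.
a = 4.216×10⁷ m = 42163 km.

r_sync ≈ 42160 km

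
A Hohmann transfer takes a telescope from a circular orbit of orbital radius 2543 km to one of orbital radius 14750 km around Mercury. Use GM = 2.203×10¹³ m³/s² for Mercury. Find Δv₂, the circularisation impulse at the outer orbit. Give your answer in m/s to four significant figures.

r₁ = 2543 km = 2.543×10⁶ m.
r₂ = 14750 km = 1.475×10⁷ m.
Transfer ellipse a_t = (r₁ + r₂)/2 = 8.646×10⁶ m.
At r₁: circular v_c1 = √(μ/r₁) = 2943 m/s; transfer-periherm v_p = √[μ(2/r₁ − 1/a_t)] = 3844 m/s.
At r₂: circular v_c2 = √(μ/r₂) = 1222 m/s; transfer-apoherm v_a = √[μ(2/r₂ − 1/a_t)] = 662.8 m/s.
Δv₂ = v_c2 − v_a = 559.3 m/s.

Δv ≈ 559.3 m/s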